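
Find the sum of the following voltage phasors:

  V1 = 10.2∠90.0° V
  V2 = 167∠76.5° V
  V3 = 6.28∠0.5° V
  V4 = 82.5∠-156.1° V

Step 1 — Convert each phasor to rectangular form:
  V1 = 10.2·(cos(90.0°) + j·sin(90.0°)) = 0 + j10.2 V
  V2 = 167·(cos(76.5°) + j·sin(76.5°)) = 38.99 + j162.4 V
  V3 = 6.28·(cos(0.5°) + j·sin(0.5°)) = 6.28 + j0.0548 V
  V4 = 82.5·(cos(-156.1°) + j·sin(-156.1°)) = -75.43 - j33.42 V
Step 2 — Sum components: V_total = -30.16 + j139.2 V.
Step 3 — Convert to polar: |V_total| = 142.4 V, ∠V_total = 102.2°.

V_total = 142.4∠102.2° V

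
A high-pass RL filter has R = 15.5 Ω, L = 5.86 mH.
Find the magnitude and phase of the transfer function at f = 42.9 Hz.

Step 1 — Angular frequency: ω = 2π·42.9 = 269.5 rad/s.
Step 2 — Transfer function: H(jω) = jωL/(R + jωL).
Step 3 — Numerator jωL = j·1.58; denominator R + jωL = 15.5 + j1.58.
Step 4 — H = 0.01028 + j0.1009.
Step 5 — Magnitude: |H| = 0.1014 (-19.9 dB); phase: φ = 84.2°.

|H| = 0.1014 (-19.9 dB), φ = 84.2°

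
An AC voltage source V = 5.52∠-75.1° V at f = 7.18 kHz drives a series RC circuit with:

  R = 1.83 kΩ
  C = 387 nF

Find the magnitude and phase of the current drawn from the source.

Step 1 — Angular frequency: ω = 2π·f = 2π·7180 = 4.511e+04 rad/s.
Step 2 — Component impedances:
  R: Z = R = 1830 Ω
  C: Z = 1/(jωC) = -j/(ω·C) = 0 - j57.28 Ω
Step 3 — Series combination: Z_total = R + C = 1830 - j57.28 Ω = 1831∠-1.8° Ω.
Step 4 — Source phasor: V = 5.52∠-75.1° V = 1.419 - j5.334 V.
Step 5 — Ohm's law: I = V / Z_total = (1.419 - j5.334) / (1830 - j57.28) = 0.000866 - j0.002888 A.
Step 6 — Convert to polar: |I| = 0.003015 A, ∠I = -73.3°.

I = 0.003015∠-73.3° A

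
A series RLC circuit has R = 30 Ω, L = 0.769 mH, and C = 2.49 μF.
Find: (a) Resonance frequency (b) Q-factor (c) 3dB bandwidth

Step 1 — Resonance condition Im(Z)=0 gives ω₀ = 1/√(LC).
Step 2 — ω₀ = 1/√(0.000769·2.49e-06) = 2.285e+04 rad/s.
Step 3 — f₀ = ω₀/(2π) = 3637 Hz.
Step 4 — Series Q: Q = ω₀L/R = 2.285e+04·0.000769/30 = 0.5858.
Step 5 — 3dB bandwidth: Δω = ω₀/Q = 3.901e+04 rad/s; BW = Δω/(2π) = 6209 Hz.

(a) f₀ = 3637 Hz  (b) Q = 0.5858  (c) BW = 6209 Hz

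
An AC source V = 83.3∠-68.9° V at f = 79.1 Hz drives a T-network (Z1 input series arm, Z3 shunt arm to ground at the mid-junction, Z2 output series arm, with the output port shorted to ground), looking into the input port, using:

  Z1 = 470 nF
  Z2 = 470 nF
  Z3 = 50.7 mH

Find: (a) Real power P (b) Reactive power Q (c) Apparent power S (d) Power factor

Step 1 — Angular frequency: ω = 2π·f = 2π·79.1 = 497 rad/s.
Step 2 — Component impedances:
  Z1: Z = 1/(jωC) = -j/(ω·C) = 0 - j4281 Ω
  Z2: Z = 1/(jωC) = -j/(ω·C) = 0 - j4281 Ω
  Z3: Z = jωL = j·497·0.0507 = 0 + j25.2 Ω
Step 3 — With the output port shorted to ground, the output series arm Z2 runs from the junction to ground; the shunt arm Z3 also runs from the junction to ground. They appear in parallel: Z3 || Z2 = 0 + j25.35 Ω.
Step 4 — Series with input arm Z1: Z_in = Z1 + (Z3 || Z2) = 0 - j4256 Ω = 4256∠-90.0° Ω.
Step 5 — Source phasor: V = 83.3∠-68.9° V = 29.99 - j77.72 V.
Step 6 — Current: I = V / Z = 0.01826 + j0.007047 A = 0.01957∠21.1° A.
Step 7 — Complex power: S = V·I* = 0 - j1.631 VA.
Step 8 — Real power: P = Re(S) = 0 W.
Step 9 — Reactive power: Q = Im(S) = -1.631 VAR.
Step 10 — Apparent power: |S| = 1.631 VA.
Step 11 — Power factor: PF = P/|S| = 0 (leading).

(a) P = 0 W  (b) Q = -1.631 VAR  (c) S = 1.631 VA  (d) PF = 0 (leading)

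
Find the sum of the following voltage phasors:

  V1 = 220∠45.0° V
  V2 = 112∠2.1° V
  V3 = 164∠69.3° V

Step 1 — Convert each phasor to rectangular form:
  V1 = 220·(cos(45.0°) + j·sin(45.0°)) = 155.6 + j155.6 V
  V2 = 112·(cos(2.1°) + j·sin(2.1°)) = 111.9 + j4.104 V
  V3 = 164·(cos(69.3°) + j·sin(69.3°)) = 57.97 + j153.4 V
Step 2 — Sum components: V_total = 325.5 + j313.1 V.
Step 3 — Convert to polar: |V_total| = 451.6 V, ∠V_total = 43.9°.

V_total = 451.6∠43.9° V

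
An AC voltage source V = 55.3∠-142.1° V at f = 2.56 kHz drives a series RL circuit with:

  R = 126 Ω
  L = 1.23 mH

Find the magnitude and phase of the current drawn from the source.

Step 1 — Angular frequency: ω = 2π·f = 2π·2560 = 1.608e+04 rad/s.
Step 2 — Component impedances:
  R: Z = R = 126 Ω
  L: Z = jωL = j·1.608e+04·0.00123 = 0 + j19.78 Ω
Step 3 — Series combination: Z_total = R + L = 126 + j19.78 Ω = 127.5∠8.9° Ω.
Step 4 — Source phasor: V = 55.3∠-142.1° V = -43.64 - j33.97 V.
Step 5 — Ohm's law: I = V / Z_total = (-43.64 - j33.97) / (126 + j19.78) = -0.3793 - j0.21 A.
Step 6 — Convert to polar: |I| = 0.4336 A, ∠I = -151.0°.

I = 0.4336∠-151.0° A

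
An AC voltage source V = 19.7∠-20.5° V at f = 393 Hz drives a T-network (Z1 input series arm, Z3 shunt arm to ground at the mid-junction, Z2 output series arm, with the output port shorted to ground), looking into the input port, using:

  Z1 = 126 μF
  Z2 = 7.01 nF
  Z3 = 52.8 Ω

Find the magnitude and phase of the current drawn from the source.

Step 1 — Angular frequency: ω = 2π·f = 2π·393 = 2469 rad/s.
Step 2 — Component impedances:
  Z1: Z = 1/(jωC) = -j/(ω·C) = 0 - j3.214 Ω
  Z2: Z = 1/(jωC) = -j/(ω·C) = 0 - j5.777e+04 Ω
  Z3: Z = R = 52.8 Ω
Step 3 — With the output port shorted to ground, the output series arm Z2 runs from the junction to ground; the shunt arm Z3 also runs from the junction to ground. They appear in parallel: Z3 || Z2 = 52.8 - j0.04826 Ω.
Step 4 — Series with input arm Z1: Z_in = Z1 + (Z3 || Z2) = 52.8 - j3.262 Ω = 52.9∠-3.5° Ω.
Step 5 — Source phasor: V = 19.7∠-20.5° V = 18.45 - j6.899 V.
Step 6 — Ohm's law: I = V / Z_total = (18.45 - j6.899) / (52.8 - j3.262) = 0.3562 - j0.1087 A.
Step 7 — Convert to polar: |I| = 0.3724 A, ∠I = -17.0°.

I = 0.3724∠-17.0° A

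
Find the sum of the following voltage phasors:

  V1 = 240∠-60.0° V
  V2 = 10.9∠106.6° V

Step 1 — Convert each phasor to rectangular form:
  V1 = 240·(cos(-60.0°) + j·sin(-60.0°)) = 120 - j207.8 V
  V2 = 10.9·(cos(106.6°) + j·sin(106.6°)) = -3.114 + j10.45 V
Step 2 — Sum components: V_total = 116.9 - j197.4 V.
Step 3 — Convert to polar: |V_total| = 229.4 V, ∠V_total = -59.4°.

V_total = 229.4∠-59.4° V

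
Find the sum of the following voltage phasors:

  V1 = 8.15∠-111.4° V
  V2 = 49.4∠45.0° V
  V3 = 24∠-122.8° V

Step 1 — Convert each phasor to rectangular form:
  V1 = 8.15·(cos(-111.4°) + j·sin(-111.4°)) = -2.974 - j7.588 V
  V2 = 49.4·(cos(45.0°) + j·sin(45.0°)) = 34.93 + j34.93 V
  V3 = 24·(cos(-122.8°) + j·sin(-122.8°)) = -13 - j20.17 V
Step 2 — Sum components: V_total = 18.96 + j7.169 V.
Step 3 — Convert to polar: |V_total| = 20.27 V, ∠V_total = 20.7°.

V_total = 20.27∠20.7° V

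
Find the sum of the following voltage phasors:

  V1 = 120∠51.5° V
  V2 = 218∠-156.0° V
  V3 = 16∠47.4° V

Step 1 — Convert each phasor to rectangular form:
  V1 = 120·(cos(51.5°) + j·sin(51.5°)) = 74.7 + j93.91 V
  V2 = 218·(cos(-156.0°) + j·sin(-156.0°)) = -199.2 - j88.67 V
  V3 = 16·(cos(47.4°) + j·sin(47.4°)) = 10.83 + j11.78 V
Step 2 — Sum components: V_total = -113.6 + j17.02 V.
Step 3 — Convert to polar: |V_total| = 114.9 V, ∠V_total = 171.5°.

V_total = 114.9∠171.5° V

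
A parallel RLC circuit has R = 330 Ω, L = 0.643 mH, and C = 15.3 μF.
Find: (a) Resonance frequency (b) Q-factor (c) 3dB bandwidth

Step 1 — Resonance: ω₀ = 1/√(LC) = 1/√(0.000643·1.53e-05) = 1.008e+04 rad/s.
Step 2 — f₀ = ω₀/(2π) = 1605 Hz.
Step 3 — Parallel Q: Q = R/(ω₀L) = 330/(1.008e+04·0.000643) = 50.9.
Step 4 — Bandwidth: Δω = ω₀/Q = 198.1 rad/s; BW = Δω/(2π) = 31.52 Hz.

(a) f₀ = 1605 Hz  (b) Q = 50.9  (c) BW = 31.52 Hz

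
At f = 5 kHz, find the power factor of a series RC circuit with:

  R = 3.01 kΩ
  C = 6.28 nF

Step 1 — Angular frequency: ω = 2π·f = 2π·5000 = 3.142e+04 rad/s.
Step 2 — Component impedances:
  R: Z = R = 3010 Ω
  C: Z = 1/(jωC) = -j/(ω·C) = 0 - j5069 Ω
Step 3 — Series combination: Z_total = R + C = 3010 - j5069 Ω = 5895∠-59.3° Ω.
Step 4 — Power factor: PF = cos(φ) = Re(Z)/|Z| = 3010/5895 = 0.5106.
Step 5 — Type: Im(Z) = -5069 ⇒ leading (phase φ = -59.3°).

PF = 0.5106 (leading, φ = -59.3°)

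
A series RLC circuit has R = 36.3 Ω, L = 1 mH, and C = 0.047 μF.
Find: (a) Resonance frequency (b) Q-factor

Step 1 — Resonance condition Im(Z)=0 gives ω₀ = 1/√(LC).
Step 2 — ω₀ = 1/√(0.001·4.7e-08) = 1.459e+05 rad/s.
Step 3 — f₀ = ω₀/(2π) = 2.322e+04 Hz.
Step 4 — Series Q: Q = ω₀L/R = 1.459e+05·0.001/36.3 = 4.018.

(a) f₀ = 2.322e+04 Hz  (b) Q = 4.018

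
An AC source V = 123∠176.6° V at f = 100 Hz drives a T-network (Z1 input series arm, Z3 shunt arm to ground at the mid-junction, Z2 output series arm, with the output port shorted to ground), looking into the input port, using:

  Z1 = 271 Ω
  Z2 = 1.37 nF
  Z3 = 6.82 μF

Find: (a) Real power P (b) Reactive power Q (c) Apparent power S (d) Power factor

Step 1 — Angular frequency: ω = 2π·f = 2π·100 = 628.3 rad/s.
Step 2 — Component impedances:
  Z1: Z = R = 271 Ω
  Z2: Z = 1/(jωC) = -j/(ω·C) = 0 - j1.162e+06 Ω
  Z3: Z = 1/(jωC) = -j/(ω·C) = 0 - j233.4 Ω
Step 3 — With the output port shorted to ground, the output series arm Z2 runs from the junction to ground; the shunt arm Z3 also runs from the junction to ground. They appear in parallel: Z3 || Z2 = 0 - j233.3 Ω.
Step 4 — Series with input arm Z1: Z_in = Z1 + (Z3 || Z2) = 271 - j233.3 Ω = 357.6∠-40.7° Ω.
Step 5 — Source phasor: V = 123∠176.6° V = -122.8 + j7.295 V.
Step 6 — Current: I = V / Z = -0.2735 - j0.2086 A = 0.344∠-142.7° A.
Step 7 — Complex power: S = V·I* = 32.06 - j27.6 VA.
Step 8 — Real power: P = Re(S) = 32.06 W.
Step 9 — Reactive power: Q = Im(S) = -27.6 VAR.
Step 10 — Apparent power: |S| = 42.31 VA.
Step 11 — Power factor: PF = P/|S| = 0.7578 (leading).

(a) P = 32.06 W  (b) Q = -27.6 VAR  (c) S = 42.31 VA  (d) PF = 0.7578 (leading)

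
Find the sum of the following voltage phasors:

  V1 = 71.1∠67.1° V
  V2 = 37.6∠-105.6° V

Step 1 — Convert each phasor to rectangular form:
  V1 = 71.1·(cos(67.1°) + j·sin(67.1°)) = 27.67 + j65.5 V
  V2 = 37.6·(cos(-105.6°) + j·sin(-105.6°)) = -10.11 - j36.21 V
Step 2 — Sum components: V_total = 17.56 + j29.28 V.
Step 3 — Convert to polar: |V_total| = 34.14 V, ∠V_total = 59.1°.

V_total = 34.14∠59.1° V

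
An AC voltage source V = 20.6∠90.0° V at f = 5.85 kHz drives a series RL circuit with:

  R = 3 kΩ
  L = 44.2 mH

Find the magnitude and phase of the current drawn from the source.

Step 1 — Angular frequency: ω = 2π·f = 2π·5850 = 3.676e+04 rad/s.
Step 2 — Component impedances:
  R: Z = R = 3000 Ω
  L: Z = jωL = j·3.676e+04·0.0442 = 0 + j1625 Ω
Step 3 — Series combination: Z_total = R + L = 3000 + j1625 Ω = 3412∠28.4° Ω.
Step 4 — Source phasor: V = 20.6∠90.0° V = 0 + j20.6 V.
Step 5 — Ohm's law: I = V / Z_total = (0 + j20.6) / (3000 + j1625) = 0.002875 + j0.00531 A.
Step 6 — Convert to polar: |I| = 0.006038 A, ∠I = 61.6°.

I = 0.006038∠61.6° A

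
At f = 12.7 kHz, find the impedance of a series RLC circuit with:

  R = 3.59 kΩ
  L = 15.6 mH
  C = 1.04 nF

Step 1 — Angular frequency: ω = 2π·f = 2π·1.27e+04 = 7.98e+04 rad/s.
Step 2 — Component impedances:
  R: Z = R = 3590 Ω
  L: Z = jωL = j·7.98e+04·0.0156 = 0 + j1245 Ω
  C: Z = 1/(jωC) = -j/(ω·C) = 0 - j1.205e+04 Ω
Step 3 — Series combination: Z_total = R + L + C = 3590 - j1.081e+04 Ω = 1.139e+04∠-71.6° Ω.

Z = 3590 - j1.081e+04 Ω = 1.139e+04∠-71.6° Ω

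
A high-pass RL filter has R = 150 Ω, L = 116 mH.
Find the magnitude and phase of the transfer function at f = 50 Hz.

Step 1 — Angular frequency: ω = 2π·50 = 314.2 rad/s.
Step 2 — Transfer function: H(jω) = jωL/(R + jωL).
Step 3 — Numerator jωL = j·36.44; denominator R + jωL = 150 + j36.44.
Step 4 — H = 0.05573 + j0.2294.
Step 5 — Magnitude: |H| = 0.2361 (-12.5 dB); phase: φ = 76.3°.

|H| = 0.2361 (-12.5 dB), φ = 76.3°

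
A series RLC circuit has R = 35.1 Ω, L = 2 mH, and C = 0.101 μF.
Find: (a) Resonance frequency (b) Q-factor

Step 1 — Resonance condition Im(Z)=0 gives ω₀ = 1/√(LC).
Step 2 — ω₀ = 1/√(0.002·1.01e-07) = 7.036e+04 rad/s.
Step 3 — f₀ = ω₀/(2π) = 1.12e+04 Hz.
Step 4 — Series Q: Q = ω₀L/R = 7.036e+04·0.002/35.1 = 4.009.

(a) f₀ = 1.12e+04 Hz  (b) Q = 4.009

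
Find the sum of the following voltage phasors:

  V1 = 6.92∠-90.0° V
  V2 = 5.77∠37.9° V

Step 1 — Convert each phasor to rectangular form:
  V1 = 6.92·(cos(-90.0°) + j·sin(-90.0°)) = 0 - j6.92 V
  V2 = 5.77·(cos(37.9°) + j·sin(37.9°)) = 4.553 + j3.544 V
Step 2 — Sum components: V_total = 4.553 - j3.376 V.
Step 3 — Convert to polar: |V_total| = 5.668 V, ∠V_total = -36.6°.

V_total = 5.668∠-36.6° V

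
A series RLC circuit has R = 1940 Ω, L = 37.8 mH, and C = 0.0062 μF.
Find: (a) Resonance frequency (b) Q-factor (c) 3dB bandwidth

Step 1 — Resonance: ω₀ = 1/√(LC) = 1/√(0.0378·6.2e-09) = 6.532e+04 rad/s.
Step 2 — f₀ = ω₀/(2π) = 1.04e+04 Hz.
Step 3 — Series Q: Q = ω₀L/R = 6.532e+04·0.0378/1940 = 1.273.
Step 4 — Bandwidth: Δω = ω₀/Q = 5.132e+04 rad/s; BW = Δω/(2π) = 8168 Hz.

(a) f₀ = 1.04e+04 Hz  (b) Q = 1.273  (c) BW = 8168 Hz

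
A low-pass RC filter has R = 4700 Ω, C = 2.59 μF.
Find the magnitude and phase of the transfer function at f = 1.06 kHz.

Step 1 — Angular frequency: ω = 2π·1060 = 6660 rad/s.
Step 2 — Transfer function: H(jω) = 1/(1 + jωRC).
Step 3 — Denominator: 1 + jωRC = 1 + j·6660·4700·2.59e-06 = 1 + j81.07.
Step 4 — H = 0.0001521 - j0.01233.
Step 5 — Magnitude: |H| = 0.01233 (-38.2 dB); phase: φ = -89.3°.

|H| = 0.01233 (-38.2 dB), φ = -89.3°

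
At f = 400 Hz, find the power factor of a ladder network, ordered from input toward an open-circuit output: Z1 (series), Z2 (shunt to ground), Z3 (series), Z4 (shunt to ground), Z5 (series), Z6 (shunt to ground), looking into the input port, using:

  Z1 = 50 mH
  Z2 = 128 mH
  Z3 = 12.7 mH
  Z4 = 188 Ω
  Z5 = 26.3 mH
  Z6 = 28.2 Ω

Step 1 — Angular frequency: ω = 2π·f = 2π·400 = 2513 rad/s.
Step 2 — Component impedances:
  Z1: Z = jωL = j·2513·0.05 = 0 + j125.7 Ω
  Z2: Z = jωL = j·2513·0.128 = 0 + j321.7 Ω
  Z3: Z = jωL = j·2513·0.0127 = 0 + j31.92 Ω
  Z4: Z = R = 188 Ω
  Z5: Z = jωL = j·2513·0.0263 = 0 + j66.1 Ω
  Z6: Z = R = 28.2 Ω
Step 3 — Ladder network (open output): work backward from the far end, alternating series and parallel combinations. Z_in = 24.75 + j190.6 Ω = 192.2∠82.6° Ω.
Step 4 — Power factor: PF = cos(φ) = Re(Z)/|Z| = 24.75/192.2 = 0.1288.
Step 5 — Type: Im(Z) = 190.6 ⇒ lagging (phase φ = 82.6°).

PF = 0.1288 (lagging, φ = 82.6°)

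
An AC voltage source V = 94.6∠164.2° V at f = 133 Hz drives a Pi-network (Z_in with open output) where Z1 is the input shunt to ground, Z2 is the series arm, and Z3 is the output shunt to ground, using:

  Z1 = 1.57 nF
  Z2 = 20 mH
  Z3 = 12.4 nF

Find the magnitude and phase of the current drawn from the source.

Step 1 — Angular frequency: ω = 2π·f = 2π·133 = 835.7 rad/s.
Step 2 — Component impedances:
  Z1: Z = 1/(jωC) = -j/(ω·C) = 0 - j7.622e+05 Ω
  Z2: Z = jωL = j·835.7·0.02 = 0 + j16.71 Ω
  Z3: Z = 1/(jωC) = -j/(ω·C) = 0 - j9.65e+04 Ω
Step 3 — With open output, the series arm Z2 and the output shunt Z3 appear in series to ground: Z2 + Z3 = 0 - j9.649e+04 Ω.
Step 4 — Parallel with input shunt Z1: Z_in = Z1 || (Z2 + Z3) = 0 - j8.565e+04 Ω = 8.565e+04∠-90.0° Ω.
Step 5 — Source phasor: V = 94.6∠164.2° V = -91.03 + j25.76 V.
Step 6 — Ohm's law: I = V / Z_total = (-91.03 + j25.76) / (0 - j8.565e+04) = -0.0003007 - j0.001063 A.
Step 7 — Convert to polar: |I| = 0.001105 A, ∠I = -105.8°.

I = 0.001105∠-105.8° A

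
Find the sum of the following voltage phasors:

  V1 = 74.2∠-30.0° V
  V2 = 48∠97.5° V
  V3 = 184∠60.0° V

Step 1 — Convert each phasor to rectangular form:
  V1 = 74.2·(cos(-30.0°) + j·sin(-30.0°)) = 64.26 - j37.1 V
  V2 = 48·(cos(97.5°) + j·sin(97.5°)) = -6.265 + j47.59 V
  V3 = 184·(cos(60.0°) + j·sin(60.0°)) = 92 + j159.3 V
Step 2 — Sum components: V_total = 150 + j169.8 V.
Step 3 — Convert to polar: |V_total| = 226.6 V, ∠V_total = 48.6°.

V_total = 226.6∠48.6° V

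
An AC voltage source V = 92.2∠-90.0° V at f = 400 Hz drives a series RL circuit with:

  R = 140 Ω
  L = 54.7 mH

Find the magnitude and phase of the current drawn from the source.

Step 1 — Angular frequency: ω = 2π·f = 2π·400 = 2513 rad/s.
Step 2 — Component impedances:
  R: Z = R = 140 Ω
  L: Z = jωL = j·2513·0.0547 = 0 + j137.5 Ω
Step 3 — Series combination: Z_total = R + L = 140 + j137.5 Ω = 196.2∠44.5° Ω.
Step 4 — Source phasor: V = 92.2∠-90.0° V = 0 - j92.2 V.
Step 5 — Ohm's law: I = V / Z_total = (0 - j92.2) / (140 + j137.5) = -0.3292 - j0.3353 A.
Step 6 — Convert to polar: |I| = 0.4699 A, ∠I = -134.5°.

I = 0.4699∠-134.5° A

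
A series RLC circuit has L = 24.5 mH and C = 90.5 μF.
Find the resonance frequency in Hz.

Step 1 — Resonance condition Im(Z)=0 gives ω₀ = 1/√(LC).
Step 2 — ω₀ = 1/√(0.0245·9.05e-05) = 671.6 rad/s.
Step 3 — f₀ = ω₀/(2π) = 106.9 Hz.

f₀ = 106.9 Hz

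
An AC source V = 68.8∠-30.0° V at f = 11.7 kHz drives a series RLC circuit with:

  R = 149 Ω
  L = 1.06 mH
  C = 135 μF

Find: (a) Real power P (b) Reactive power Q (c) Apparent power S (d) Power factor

Step 1 — Angular frequency: ω = 2π·f = 2π·1.17e+04 = 7.351e+04 rad/s.
Step 2 — Component impedances:
  R: Z = R = 149 Ω
  L: Z = jωL = j·7.351e+04·0.00106 = 0 + j77.92 Ω
  C: Z = 1/(jωC) = -j/(ω·C) = 0 - j0.1008 Ω
Step 3 — Series combination: Z_total = R + L + C = 149 + j77.82 Ω = 168.1∠27.6° Ω.
Step 4 — Source phasor: V = 68.8∠-30.0° V = 59.58 - j34.4 V.
Step 5 — Current: I = V / Z = 0.2194 - j0.3455 A = 0.4093∠-57.6° A.
Step 6 — Complex power: S = V·I* = 24.96 + j13.04 VA.
Step 7 — Real power: P = Re(S) = 24.96 W.
Step 8 — Reactive power: Q = Im(S) = 13.04 VAR.
Step 9 — Apparent power: |S| = 28.16 VA.
Step 10 — Power factor: PF = P/|S| = 0.8864 (lagging).

(a) P = 24.96 W  (b) Q = 13.04 VAR  (c) S = 28.16 VA  (d) PF = 0.8864 (lagging)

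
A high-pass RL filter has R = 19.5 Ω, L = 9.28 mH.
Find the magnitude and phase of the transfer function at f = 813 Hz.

Step 1 — Angular frequency: ω = 2π·813 = 5108 rad/s.
Step 2 — Transfer function: H(jω) = jωL/(R + jωL).
Step 3 — Numerator jωL = j·47.4; denominator R + jωL = 19.5 + j47.4.
Step 4 — H = 0.8553 + j0.3518.
Step 5 — Magnitude: |H| = 0.9248 (-0.7 dB); phase: φ = 22.4°.

|H| = 0.9248 (-0.7 dB), φ = 22.4°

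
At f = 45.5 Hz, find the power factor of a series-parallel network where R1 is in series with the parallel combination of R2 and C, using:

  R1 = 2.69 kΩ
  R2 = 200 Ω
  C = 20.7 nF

Step 1 — Angular frequency: ω = 2π·f = 2π·45.5 = 285.9 rad/s.
Step 2 — Component impedances:
  R1: Z = R = 2690 Ω
  R2: Z = R = 200 Ω
  C: Z = 1/(jωC) = -j/(ω·C) = 0 - j1.69e+05 Ω
Step 3 — Parallel branch: R2 || C = 1/(1/R2 + 1/C) = 200 - j0.2367 Ω.
Step 4 — Series with R1: Z_total = R1 + (R2 || C) = 2890 - j0.2367 Ω = 2890∠-0.0° Ω.
Step 5 — Power factor: PF = cos(φ) = Re(Z)/|Z| = 2890/2890 = 1.
Step 6 — Type: Im(Z) = -0.2367 ⇒ leading (phase φ = -0.0°).

PF = 1 (leading, φ = -0.0°)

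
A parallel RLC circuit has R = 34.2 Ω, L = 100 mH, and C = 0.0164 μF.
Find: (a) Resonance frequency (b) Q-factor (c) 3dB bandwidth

Step 1 — Resonance: ω₀ = 1/√(LC) = 1/√(0.1·1.64e-08) = 2.469e+04 rad/s.
Step 2 — f₀ = ω₀/(2π) = 3930 Hz.
Step 3 — Parallel Q: Q = R/(ω₀L) = 34.2/(2.469e+04·0.1) = 0.01385.
Step 4 — Bandwidth: Δω = ω₀/Q = 1.783e+06 rad/s; BW = Δω/(2π) = 2.838e+05 Hz.

(a) f₀ = 3930 Hz  (b) Q = 0.01385  (c) BW = 2.838e+05 Hz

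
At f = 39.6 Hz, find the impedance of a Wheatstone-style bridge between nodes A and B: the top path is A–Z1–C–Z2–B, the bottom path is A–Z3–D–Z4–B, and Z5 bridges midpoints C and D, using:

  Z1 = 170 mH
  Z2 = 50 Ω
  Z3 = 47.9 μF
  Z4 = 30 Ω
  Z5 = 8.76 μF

Step 1 — Angular frequency: ω = 2π·f = 2π·39.6 = 248.8 rad/s.
Step 2 — Component impedances:
  Z1: Z = jωL = j·248.8·0.17 = 0 + j42.3 Ω
  Z2: Z = R = 50 Ω
  Z3: Z = 1/(jωC) = -j/(ω·C) = 0 - j83.91 Ω
  Z4: Z = R = 30 Ω
  Z5: Z = 1/(jωC) = -j/(ω·C) = 0 - j458.8 Ω
Step 3 — Bridge requires nodal analysis (the Z5 bridge couples midpoints C and D, so the two paths cannot be reduced to a simple series/parallel combination). Setting node B to ground and injecting 1 A at node A, the 3-node admittance system at A, C, D solves to V_A = Z_AB = 58.69 + j1.541 Ω = 58.71∠1.5° Ω.

Z = 58.69 + j1.541 Ω = 58.71∠1.5° Ω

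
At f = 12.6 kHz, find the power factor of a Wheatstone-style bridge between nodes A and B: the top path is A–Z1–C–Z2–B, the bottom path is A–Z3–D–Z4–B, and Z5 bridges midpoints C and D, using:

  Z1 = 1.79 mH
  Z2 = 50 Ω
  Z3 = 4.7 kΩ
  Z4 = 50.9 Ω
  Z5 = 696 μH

Step 1 — Angular frequency: ω = 2π·f = 2π·1.26e+04 = 7.917e+04 rad/s.
Step 2 — Component impedances:
  Z1: Z = jωL = j·7.917e+04·0.00179 = 0 + j141.7 Ω
  Z2: Z = R = 50 Ω
  Z3: Z = R = 4700 Ω
  Z4: Z = R = 50.9 Ω
  Z5: Z = jωL = j·7.917e+04·0.000696 = 0 + j55.1 Ω
Step 3 — Bridge requires nodal analysis (the Z5 bridge couples midpoints C and D, so the two paths cannot be reduced to a simple series/parallel combination). Setting node B to ground and injecting 1 A at node A, the 3-node admittance system at A, C, D solves to V_A = Z_AB = 36.45 + j151.1 Ω = 155.5∠76.4° Ω.
Step 4 — Power factor: PF = cos(φ) = Re(Z)/|Z| = 36.455/155.46 = 0.2345.
Step 5 — Type: Im(Z) = 151.1 ⇒ lagging (phase φ = 76.4°).

PF = 0.2345 (lagging, φ = 76.4°)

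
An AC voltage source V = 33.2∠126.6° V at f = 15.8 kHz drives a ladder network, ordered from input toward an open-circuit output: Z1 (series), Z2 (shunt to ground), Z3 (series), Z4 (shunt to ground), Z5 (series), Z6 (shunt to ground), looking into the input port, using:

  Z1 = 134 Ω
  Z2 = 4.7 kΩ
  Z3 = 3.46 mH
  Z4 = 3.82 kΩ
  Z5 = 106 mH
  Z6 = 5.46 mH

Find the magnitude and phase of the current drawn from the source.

Step 1 — Angular frequency: ω = 2π·f = 2π·1.58e+04 = 9.927e+04 rad/s.
Step 2 — Component impedances:
  Z1: Z = R = 134 Ω
  Z2: Z = R = 4700 Ω
  Z3: Z = jωL = j·9.927e+04·0.00346 = 0 + j343.5 Ω
  Z4: Z = R = 3820 Ω
  Z5: Z = jωL = j·9.927e+04·0.106 = 0 + j1.052e+04 Ω
  Z6: Z = jωL = j·9.927e+04·0.00546 = 0 + j542 Ω
Step 3 — Ladder network (open output): work backward from the far end, alternating series and parallel combinations. Z_in = 2204 + j493.4 Ω = 2258∠12.6° Ω.
Step 4 — Source phasor: V = 33.2∠126.6° V = -19.79 + j26.65 V.
Step 5 — Ohm's law: I = V / Z_total = (-19.79 + j26.65) / (2204 + j493.4) = -0.005975 + j0.01343 A.
Step 6 — Convert to polar: |I| = 0.0147 A, ∠I = 114.0°.

I = 0.0147∠114.0° A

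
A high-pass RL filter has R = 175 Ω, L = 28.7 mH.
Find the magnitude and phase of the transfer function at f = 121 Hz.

Step 1 — Angular frequency: ω = 2π·121 = 760.3 rad/s.
Step 2 — Transfer function: H(jω) = jωL/(R + jωL).
Step 3 — Numerator jωL = j·21.82; denominator R + jωL = 175 + j21.82.
Step 4 — H = 0.01531 + j0.1228.
Step 5 — Magnitude: |H| = 0.1237 (-18.2 dB); phase: φ = 82.9°.

|H| = 0.1237 (-18.2 dB), φ = 82.9°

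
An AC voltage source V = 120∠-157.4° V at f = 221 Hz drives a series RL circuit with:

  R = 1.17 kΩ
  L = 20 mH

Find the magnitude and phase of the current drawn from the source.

Step 1 — Angular frequency: ω = 2π·f = 2π·221 = 1389 rad/s.
Step 2 — Component impedances:
  R: Z = R = 1170 Ω
  L: Z = jωL = j·1389·0.02 = 0 + j27.77 Ω
Step 3 — Series combination: Z_total = R + L = 1170 + j27.77 Ω = 1170∠1.4° Ω.
Step 4 — Source phasor: V = 120∠-157.4° V = -110.8 - j46.12 V.
Step 5 — Ohm's law: I = V / Z_total = (-110.8 - j46.12) / (1170 + j27.77) = -0.09557 - j0.03715 A.
Step 6 — Convert to polar: |I| = 0.1025 A, ∠I = -158.8°.

I = 0.1025∠-158.8° A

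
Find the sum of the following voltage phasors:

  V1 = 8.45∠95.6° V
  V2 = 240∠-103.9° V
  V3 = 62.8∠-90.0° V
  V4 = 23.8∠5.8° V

Step 1 — Convert each phasor to rectangular form:
  V1 = 8.45·(cos(95.6°) + j·sin(95.6°)) = -0.8246 + j8.41 V
  V2 = 240·(cos(-103.9°) + j·sin(-103.9°)) = -57.65 - j233 V
  V3 = 62.8·(cos(-90.0°) + j·sin(-90.0°)) = 0 - j62.8 V
  V4 = 23.8·(cos(5.8°) + j·sin(5.8°)) = 23.68 + j2.405 V
Step 2 — Sum components: V_total = -34.8 - j285 V.
Step 3 — Convert to polar: |V_total| = 287.1 V, ∠V_total = -97.0°.

V_total = 287.1∠-97.0° V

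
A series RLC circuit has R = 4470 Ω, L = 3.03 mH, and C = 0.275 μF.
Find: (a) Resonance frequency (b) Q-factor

Step 1 — Resonance condition Im(Z)=0 gives ω₀ = 1/√(LC).
Step 2 — ω₀ = 1/√(0.00303·2.75e-07) = 3.464e+04 rad/s.
Step 3 — f₀ = ω₀/(2π) = 5514 Hz.
Step 4 — Series Q: Q = ω₀L/R = 3.464e+04·0.00303/4470 = 0.02348.

(a) f₀ = 5514 Hz  (b) Q = 0.02348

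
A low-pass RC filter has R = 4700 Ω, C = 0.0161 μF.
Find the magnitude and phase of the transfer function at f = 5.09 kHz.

Step 1 — Angular frequency: ω = 2π·5090 = 3.198e+04 rad/s.
Step 2 — Transfer function: H(jω) = 1/(1 + jωRC).
Step 3 — Denominator: 1 + jωRC = 1 + j·3.198e+04·4700·1.61e-08 = 1 + j2.42.
Step 4 — H = 0.1458 - j0.353.
Step 5 — Magnitude: |H| = 0.3819 (-8.4 dB); phase: φ = -67.5°.

|H| = 0.3819 (-8.4 dB), φ = -67.5°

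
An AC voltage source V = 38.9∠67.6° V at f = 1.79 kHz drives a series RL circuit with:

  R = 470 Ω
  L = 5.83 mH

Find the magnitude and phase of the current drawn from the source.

Step 1 — Angular frequency: ω = 2π·f = 2π·1790 = 1.125e+04 rad/s.
Step 2 — Component impedances:
  R: Z = R = 470 Ω
  L: Z = jωL = j·1.125e+04·0.00583 = 0 + j65.57 Ω
Step 3 — Series combination: Z_total = R + L = 470 + j65.57 Ω = 474.6∠7.9° Ω.
Step 4 — Source phasor: V = 38.9∠67.6° V = 14.82 + j35.96 V.
Step 5 — Ohm's law: I = V / Z_total = (14.82 + j35.96) / (470 + j65.57) = 0.04141 + j0.07074 A.
Step 6 — Convert to polar: |I| = 0.08197 A, ∠I = 59.7°.

I = 0.08197∠59.7° A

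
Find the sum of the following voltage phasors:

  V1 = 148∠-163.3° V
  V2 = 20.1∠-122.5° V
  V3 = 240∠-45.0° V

Step 1 — Convert each phasor to rectangular form:
  V1 = 148·(cos(-163.3°) + j·sin(-163.3°)) = -141.8 - j42.53 V
  V2 = 20.1·(cos(-122.5°) + j·sin(-122.5°)) = -10.8 - j16.95 V
  V3 = 240·(cos(-45.0°) + j·sin(-45.0°)) = 169.7 - j169.7 V
Step 2 — Sum components: V_total = 17.15 - j229.2 V.
Step 3 — Convert to polar: |V_total| = 229.8 V, ∠V_total = -85.7°.

V_total = 229.8∠-85.7° V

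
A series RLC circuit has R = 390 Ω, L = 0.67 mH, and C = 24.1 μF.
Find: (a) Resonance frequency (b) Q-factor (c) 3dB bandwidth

Step 1 — Resonance: ω₀ = 1/√(LC) = 1/√(0.00067·2.41e-05) = 7870 rad/s.
Step 2 — f₀ = ω₀/(2π) = 1252 Hz.
Step 3 — Series Q: Q = ω₀L/R = 7870·0.00067/390 = 0.01352.
Step 4 — Bandwidth: Δω = ω₀/Q = 5.821e+05 rad/s; BW = Δω/(2π) = 9.264e+04 Hz.

(a) f₀ = 1252 Hz  (b) Q = 0.01352  (c) BW = 9.264e+04 Hz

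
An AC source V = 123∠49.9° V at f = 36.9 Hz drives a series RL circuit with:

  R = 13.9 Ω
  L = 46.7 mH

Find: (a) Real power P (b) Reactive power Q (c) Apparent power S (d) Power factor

Step 1 — Angular frequency: ω = 2π·f = 2π·36.9 = 231.8 rad/s.
Step 2 — Component impedances:
  R: Z = R = 13.9 Ω
  L: Z = jωL = j·231.8·0.0467 = 0 + j10.83 Ω
Step 3 — Series combination: Z_total = R + L = 13.9 + j10.83 Ω = 17.62∠37.9° Ω.
Step 4 — Source phasor: V = 123∠49.9° V = 79.23 + j94.09 V.
Step 5 — Current: I = V / Z = 6.829 + j1.449 A = 6.981∠12.0° A.
Step 6 — Complex power: S = V·I* = 677.4 + j527.7 VA.
Step 7 — Real power: P = Re(S) = 677.4 W.
Step 8 — Reactive power: Q = Im(S) = 527.7 VAR.
Step 9 — Apparent power: |S| = 858.7 VA.
Step 10 — Power factor: PF = P/|S| = 0.7889 (lagging).

(a) P = 677.4 W  (b) Q = 527.7 VAR  (c) S = 858.7 VA  (d) PF = 0.7889 (lagging)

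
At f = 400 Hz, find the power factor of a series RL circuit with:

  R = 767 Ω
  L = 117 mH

Step 1 — Angular frequency: ω = 2π·f = 2π·400 = 2513 rad/s.
Step 2 — Component impedances:
  R: Z = R = 767 Ω
  L: Z = jωL = j·2513·0.117 = 0 + j294.1 Ω
Step 3 — Series combination: Z_total = R + L = 767 + j294.1 Ω = 821.4∠21.0° Ω.
Step 4 — Power factor: PF = cos(φ) = Re(Z)/|Z| = 767/821.44 = 0.9337.
Step 5 — Type: Im(Z) = 294.1 ⇒ lagging (phase φ = 21.0°).

PF = 0.9337 (lagging, φ = 21.0°)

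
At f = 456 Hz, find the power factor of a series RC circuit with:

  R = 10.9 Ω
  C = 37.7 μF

Step 1 — Angular frequency: ω = 2π·f = 2π·456 = 2865 rad/s.
Step 2 — Component impedances:
  R: Z = R = 10.9 Ω
  C: Z = 1/(jωC) = -j/(ω·C) = 0 - j9.258 Ω
Step 3 — Series combination: Z_total = R + C = 10.9 - j9.258 Ω = 14.3∠-40.3° Ω.
Step 4 — Power factor: PF = cos(φ) = Re(Z)/|Z| = 10.9/14.3 = 0.7622.
Step 5 — Type: Im(Z) = -9.258 ⇒ leading (phase φ = -40.3°).

PF = 0.7622 (leading, φ = -40.3°)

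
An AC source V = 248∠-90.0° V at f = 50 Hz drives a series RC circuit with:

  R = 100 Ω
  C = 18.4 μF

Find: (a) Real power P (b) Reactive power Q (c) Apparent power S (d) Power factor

Step 1 — Angular frequency: ω = 2π·f = 2π·50 = 314.2 rad/s.
Step 2 — Component impedances:
  R: Z = R = 100 Ω
  C: Z = 1/(jωC) = -j/(ω·C) = 0 - j173 Ω
Step 3 — Series combination: Z_total = R + C = 100 - j173 Ω = 199.8∠-60.0° Ω.
Step 4 — Source phasor: V = 248∠-90.0° V = 0 - j248 V.
Step 5 — Current: I = V / Z = 1.075 - j0.6211 A = 1.241∠-30.0° A.
Step 6 — Complex power: S = V·I* = 154 - j266.5 VA.
Step 7 — Real power: P = Re(S) = 154 W.
Step 8 — Reactive power: Q = Im(S) = -266.5 VAR.
Step 9 — Apparent power: |S| = 307.8 VA.
Step 10 — Power factor: PF = P/|S| = 0.5005 (leading).

(a) P = 154 W  (b) Q = -266.5 VAR  (c) S = 307.8 VA  (d) PF = 0.5005 (leading)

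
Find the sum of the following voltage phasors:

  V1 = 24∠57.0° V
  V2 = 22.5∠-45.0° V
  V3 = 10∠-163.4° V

Step 1 — Convert each phasor to rectangular form:
  V1 = 24·(cos(57.0°) + j·sin(57.0°)) = 13.07 + j20.13 V
  V2 = 22.5·(cos(-45.0°) + j·sin(-45.0°)) = 15.91 - j15.91 V
  V3 = 10·(cos(-163.4°) + j·sin(-163.4°)) = -9.583 - j2.857 V
Step 2 — Sum components: V_total = 19.4 + j1.361 V.
Step 3 — Convert to polar: |V_total| = 19.45 V, ∠V_total = 4.0°.

V_total = 19.45∠4.0° V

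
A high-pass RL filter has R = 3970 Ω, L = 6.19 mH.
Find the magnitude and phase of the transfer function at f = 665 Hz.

Step 1 — Angular frequency: ω = 2π·665 = 4178 rad/s.
Step 2 — Transfer function: H(jω) = jωL/(R + jωL).
Step 3 — Numerator jωL = j·25.86; denominator R + jωL = 3970 + j25.86.
Step 4 — H = 4.244e-05 + j0.006515.
Step 5 — Magnitude: |H| = 0.006515 (-43.7 dB); phase: φ = 89.6°.

|H| = 0.006515 (-43.7 dB), φ = 89.6°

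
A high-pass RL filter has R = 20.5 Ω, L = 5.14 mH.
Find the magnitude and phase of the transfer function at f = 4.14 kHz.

Step 1 — Angular frequency: ω = 2π·4140 = 2.601e+04 rad/s.
Step 2 — Transfer function: H(jω) = jωL/(R + jωL).
Step 3 — Numerator jωL = j·133.7; denominator R + jωL = 20.5 + j133.7.
Step 4 — H = 0.977 + j0.1498.
Step 5 — Magnitude: |H| = 0.9884 (-0.1 dB); phase: φ = 8.7°.

|H| = 0.9884 (-0.1 dB), φ = 8.7°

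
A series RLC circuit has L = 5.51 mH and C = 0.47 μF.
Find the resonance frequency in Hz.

Step 1 — Resonance condition Im(Z)=0 gives ω₀ = 1/√(LC).
Step 2 — ω₀ = 1/√(0.00551·4.7e-07) = 1.965e+04 rad/s.
Step 3 — f₀ = ω₀/(2π) = 3127 Hz.

f₀ = 3127 Hz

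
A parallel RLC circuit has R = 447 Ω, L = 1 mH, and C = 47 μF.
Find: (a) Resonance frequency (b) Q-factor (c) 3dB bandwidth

Step 1 — Resonance: ω₀ = 1/√(LC) = 1/√(0.001·4.7e-05) = 4613 rad/s.
Step 2 — f₀ = ω₀/(2π) = 734.1 Hz.
Step 3 — Parallel Q: Q = R/(ω₀L) = 447/(4613·0.001) = 96.91.
Step 4 — Bandwidth: Δω = ω₀/Q = 47.6 rad/s; BW = Δω/(2π) = 7.576 Hz.

(a) f₀ = 734.1 Hz  (b) Q = 96.91  (c) BW = 7.576 Hz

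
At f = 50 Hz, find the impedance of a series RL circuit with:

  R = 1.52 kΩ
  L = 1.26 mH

Step 1 — Angular frequency: ω = 2π·f = 2π·50 = 314.2 rad/s.
Step 2 — Component impedances:
  R: Z = R = 1520 Ω
  L: Z = jωL = j·314.2·0.00126 = 0 + j0.3958 Ω
Step 3 — Series combination: Z_total = R + L = 1520 + j0.3958 Ω = 1520∠0.0° Ω.

Z = 1520 + j0.3958 Ω = 1520∠0.0° Ω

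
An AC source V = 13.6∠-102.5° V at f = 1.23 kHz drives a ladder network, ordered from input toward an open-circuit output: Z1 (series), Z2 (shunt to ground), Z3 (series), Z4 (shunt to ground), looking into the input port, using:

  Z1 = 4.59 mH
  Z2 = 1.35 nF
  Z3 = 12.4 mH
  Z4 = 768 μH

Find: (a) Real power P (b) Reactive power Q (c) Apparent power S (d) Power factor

Step 1 — Angular frequency: ω = 2π·f = 2π·1230 = 7728 rad/s.
Step 2 — Component impedances:
  Z1: Z = jωL = j·7728·0.00459 = 0 + j35.47 Ω
  Z2: Z = 1/(jωC) = -j/(ω·C) = 0 - j9.585e+04 Ω
  Z3: Z = jωL = j·7728·0.0124 = 0 + j95.83 Ω
  Z4: Z = jωL = j·7728·0.000768 = 0 + j5.935 Ω
Step 3 — Ladder network (open output): work backward from the far end, alternating series and parallel combinations. Z_in = 0 + j137.3 Ω = 137.3∠90.0° Ω.
Step 4 — Source phasor: V = 13.6∠-102.5° V = -2.944 - j13.28 V.
Step 5 — Current: I = V / Z = -0.09667 + j0.02143 A = 0.09902∠167.5° A.
Step 6 — Complex power: S = V·I* = 0 + j1.347 VA.
Step 7 — Real power: P = Re(S) = 0 W.
Step 8 — Reactive power: Q = Im(S) = 1.347 VAR.
Step 9 — Apparent power: |S| = 1.347 VA.
Step 10 — Power factor: PF = P/|S| = 0 (lagging).

(a) P = 0 W  (b) Q = 1.347 VAR  (c) S = 1.347 VA  (d) PF = 0 (lagging)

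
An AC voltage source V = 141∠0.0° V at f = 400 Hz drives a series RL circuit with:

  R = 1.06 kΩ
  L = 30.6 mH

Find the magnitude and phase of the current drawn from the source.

Step 1 — Angular frequency: ω = 2π·f = 2π·400 = 2513 rad/s.
Step 2 — Component impedances:
  R: Z = R = 1060 Ω
  L: Z = jωL = j·2513·0.0306 = 0 + j76.91 Ω
Step 3 — Series combination: Z_total = R + L = 1060 + j76.91 Ω = 1063∠4.1° Ω.
Step 4 — Source phasor: V = 141∠0.0° V = 141 V.
Step 5 — Ohm's law: I = V / Z_total = (141) / (1060 + j76.91) = 0.1323 - j0.0096 A.
Step 6 — Convert to polar: |I| = 0.1327 A, ∠I = -4.1°.

I = 0.1327∠-4.1° A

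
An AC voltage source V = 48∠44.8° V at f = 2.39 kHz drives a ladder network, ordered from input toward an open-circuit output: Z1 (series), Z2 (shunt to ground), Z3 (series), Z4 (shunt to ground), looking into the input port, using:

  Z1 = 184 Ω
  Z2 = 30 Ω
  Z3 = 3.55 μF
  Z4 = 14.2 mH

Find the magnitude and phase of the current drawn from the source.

Step 1 — Angular frequency: ω = 2π·f = 2π·2390 = 1.502e+04 rad/s.
Step 2 — Component impedances:
  Z1: Z = R = 184 Ω
  Z2: Z = R = 30 Ω
  Z3: Z = 1/(jωC) = -j/(ω·C) = 0 - j18.76 Ω
  Z4: Z = jωL = j·1.502e+04·0.0142 = 0 + j213.2 Ω
Step 3 — Ladder network (open output): work backward from the far end, alternating series and parallel combinations. Z_in = 213.3 + j4.52 Ω = 213.4∠1.2° Ω.
Step 4 — Source phasor: V = 48∠44.8° V = 34.06 + j33.82 V.
Step 5 — Ohm's law: I = V / Z_total = (34.06 + j33.82) / (213.3 + j4.52) = 0.163 + j0.1551 A.
Step 6 — Convert to polar: |I| = 0.225 A, ∠I = 43.6°.

I = 0.225∠43.6° A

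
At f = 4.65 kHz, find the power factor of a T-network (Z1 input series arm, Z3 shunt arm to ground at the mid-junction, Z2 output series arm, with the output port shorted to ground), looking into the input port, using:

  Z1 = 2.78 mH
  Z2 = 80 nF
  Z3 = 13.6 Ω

Step 1 — Angular frequency: ω = 2π·f = 2π·4650 = 2.922e+04 rad/s.
Step 2 — Component impedances:
  Z1: Z = jωL = j·2.922e+04·0.00278 = 0 + j81.22 Ω
  Z2: Z = 1/(jωC) = -j/(ω·C) = 0 - j427.8 Ω
  Z3: Z = R = 13.6 Ω
Step 3 — With the output port shorted to ground, the output series arm Z2 runs from the junction to ground; the shunt arm Z3 also runs from the junction to ground. They appear in parallel: Z3 || Z2 = 13.59 - j0.4319 Ω.
Step 4 — Series with input arm Z1: Z_in = Z1 + (Z3 || Z2) = 13.59 + j80.79 Ω = 81.93∠80.5° Ω.
Step 5 — Power factor: PF = cos(φ) = Re(Z)/|Z| = 13.586/81.925 = 0.1658.
Step 6 — Type: Im(Z) = 80.79 ⇒ lagging (phase φ = 80.5°).

PF = 0.1658 (lagging, φ = 80.5°)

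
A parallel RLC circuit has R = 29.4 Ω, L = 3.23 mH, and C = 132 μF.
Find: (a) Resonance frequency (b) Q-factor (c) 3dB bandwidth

Step 1 — Resonance: ω₀ = 1/√(LC) = 1/√(0.00323·0.000132) = 1531 rad/s.
Step 2 — f₀ = ω₀/(2π) = 243.7 Hz.
Step 3 — Parallel Q: Q = R/(ω₀L) = 29.4/(1531·0.00323) = 5.943.
Step 4 — Bandwidth: Δω = ω₀/Q = 257.7 rad/s; BW = Δω/(2π) = 41.01 Hz.

(a) f₀ = 243.7 Hz  (b) Q = 5.943  (c) BW = 41.01 Hz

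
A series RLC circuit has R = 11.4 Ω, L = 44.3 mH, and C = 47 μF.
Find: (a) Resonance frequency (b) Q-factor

Step 1 — Resonance condition Im(Z)=0 gives ω₀ = 1/√(LC).
Step 2 — ω₀ = 1/√(0.0443·4.7e-05) = 693 rad/s.
Step 3 — f₀ = ω₀/(2π) = 110.3 Hz.
Step 4 — Series Q: Q = ω₀L/R = 693·0.0443/11.4 = 2.693.

(a) f₀ = 110.3 Hz  (b) Q = 2.693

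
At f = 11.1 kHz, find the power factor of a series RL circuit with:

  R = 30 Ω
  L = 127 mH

Step 1 — Angular frequency: ω = 2π·f = 2π·1.11e+04 = 6.974e+04 rad/s.
Step 2 — Component impedances:
  R: Z = R = 30 Ω
  L: Z = jωL = j·6.974e+04·0.127 = 0 + j8857 Ω
Step 3 — Series combination: Z_total = R + L = 30 + j8857 Ω = 8857∠89.8° Ω.
Step 4 — Power factor: PF = cos(φ) = Re(Z)/|Z| = 30/8857 = 0.003387.
Step 5 — Type: Im(Z) = 8857 ⇒ lagging (phase φ = 89.8°).

PF = 0.003387 (lagging, φ = 89.8°)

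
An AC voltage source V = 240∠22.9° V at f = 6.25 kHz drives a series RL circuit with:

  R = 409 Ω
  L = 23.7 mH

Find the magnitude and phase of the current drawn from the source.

Step 1 — Angular frequency: ω = 2π·f = 2π·6250 = 3.927e+04 rad/s.
Step 2 — Component impedances:
  R: Z = R = 409 Ω
  L: Z = jωL = j·3.927e+04·0.0237 = 0 + j930.7 Ω
Step 3 — Series combination: Z_total = R + L = 409 + j930.7 Ω = 1017∠66.3° Ω.
Step 4 — Source phasor: V = 240∠22.9° V = 221.1 + j93.39 V.
Step 5 — Ohm's law: I = V / Z_total = (221.1 + j93.39) / (409 + j930.7) = 0.1716 - j0.1621 A.
Step 6 — Convert to polar: |I| = 0.2361 A, ∠I = -43.4°.

I = 0.2361∠-43.4° A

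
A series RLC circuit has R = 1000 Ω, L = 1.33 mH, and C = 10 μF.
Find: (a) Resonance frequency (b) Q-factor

Step 1 — Resonance condition Im(Z)=0 gives ω₀ = 1/√(LC).
Step 2 — ω₀ = 1/√(0.00133·1e-05) = 8671 rad/s.
Step 3 — f₀ = ω₀/(2π) = 1380 Hz.
Step 4 — Series Q: Q = ω₀L/R = 8671·0.00133/1000 = 0.01153.

(a) f₀ = 1380 Hz  (b) Q = 0.01153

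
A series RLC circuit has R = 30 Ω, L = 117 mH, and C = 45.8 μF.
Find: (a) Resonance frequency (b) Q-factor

Step 1 — Resonance condition Im(Z)=0 gives ω₀ = 1/√(LC).
Step 2 — ω₀ = 1/√(0.117·4.58e-05) = 432 rad/s.
Step 3 — f₀ = ω₀/(2π) = 68.75 Hz.
Step 4 — Series Q: Q = ω₀L/R = 432·0.117/30 = 1.685.

(a) f₀ = 68.75 Hz  (b) Q = 1.685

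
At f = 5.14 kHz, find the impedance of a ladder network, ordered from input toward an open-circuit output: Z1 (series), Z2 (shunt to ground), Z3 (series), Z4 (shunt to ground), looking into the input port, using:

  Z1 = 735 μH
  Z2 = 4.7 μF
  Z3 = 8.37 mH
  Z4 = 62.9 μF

Step 1 — Angular frequency: ω = 2π·f = 2π·5140 = 3.23e+04 rad/s.
Step 2 — Component impedances:
  Z1: Z = jωL = j·3.23e+04·0.000735 = 0 + j23.74 Ω
  Z2: Z = 1/(jωC) = -j/(ω·C) = 0 - j6.588 Ω
  Z3: Z = jωL = j·3.23e+04·0.00837 = 0 + j270.3 Ω
  Z4: Z = 1/(jωC) = -j/(ω·C) = 0 - j0.4923 Ω
Step 3 — Ladder network (open output): work backward from the far end, alternating series and parallel combinations. Z_in = 0 + j16.98 Ω = 16.98∠90.0° Ω.

Z = 0 + j16.98 Ω = 16.98∠90.0° Ω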